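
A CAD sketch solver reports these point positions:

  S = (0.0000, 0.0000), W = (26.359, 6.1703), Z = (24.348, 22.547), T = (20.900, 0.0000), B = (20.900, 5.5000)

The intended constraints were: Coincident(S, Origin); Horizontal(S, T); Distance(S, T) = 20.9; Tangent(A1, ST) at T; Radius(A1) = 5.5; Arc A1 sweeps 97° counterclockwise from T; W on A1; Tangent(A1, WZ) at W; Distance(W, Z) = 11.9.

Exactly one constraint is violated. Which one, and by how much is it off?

Distance(W, Z) = 11.9 — off by 4.60.

S = (0.00, 0.00) ✓; S.y = 0.00, T.y = 0.00 ✓; |ST| = 20.90 ✓; ∠(BT, TS) = 90.00° ✓; |BT| = 5.500 ✓; bearing(B→W) − bearing(B→T) = 97.00° ✓; |BW| = 5.500 ✓; ∠(BW, WZ) = 90.00° ✓; |WZ| = 16.50 ✗.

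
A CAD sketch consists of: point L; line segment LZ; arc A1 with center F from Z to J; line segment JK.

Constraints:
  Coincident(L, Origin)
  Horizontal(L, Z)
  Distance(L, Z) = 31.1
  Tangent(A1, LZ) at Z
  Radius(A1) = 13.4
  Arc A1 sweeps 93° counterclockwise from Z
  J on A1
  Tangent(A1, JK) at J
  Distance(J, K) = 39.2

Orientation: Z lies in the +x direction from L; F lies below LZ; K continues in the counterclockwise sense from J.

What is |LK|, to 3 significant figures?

56.8

L is at the origin; L and Z share the same y with |LZ| = 31.1 and Z on the +x side, so Z = (31.1, 0.00). The tangent condition forces FZ to be normal to LZ, so F = Z + (0, -13.4) = (31.1, -13.4). On A1, Z sits at bearing 90° from F; a 93° counterclockwise sweep puts J at bearing 183°, so J = F + 13.4·(cos 183°, sin 183°) = (17.7, -14.1). A1 meets JK tangentially, so FJ is at right angles to JK, so JK runs along (−sin 183°, cos 183°); with |JK| = 39.2, K = (19.8, -53.2). Then |LK| = |K − L| = 56.8.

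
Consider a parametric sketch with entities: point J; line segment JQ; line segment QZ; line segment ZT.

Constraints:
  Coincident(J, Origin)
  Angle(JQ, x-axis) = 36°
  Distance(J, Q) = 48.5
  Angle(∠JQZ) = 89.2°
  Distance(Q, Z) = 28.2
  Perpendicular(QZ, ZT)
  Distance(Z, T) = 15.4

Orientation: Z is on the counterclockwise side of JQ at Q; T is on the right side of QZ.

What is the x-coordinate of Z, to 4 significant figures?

22.34

J is at the origin; JQ runs at 36.0° with length 48.5, so Q = 48.5·(cos 36.0°, sin 36.0°) = (39.24, 28.51). ∠JQZ = 89.2°, so QZ runs at 36.0° + (180° − 89.2°) = 126.8° from the x-axis; with |QZ| = 28.2, Z = Q + 28.2·(cos 126.8°, sin 126.8°) = (22.34, 51.09). So Z.x = 22.34.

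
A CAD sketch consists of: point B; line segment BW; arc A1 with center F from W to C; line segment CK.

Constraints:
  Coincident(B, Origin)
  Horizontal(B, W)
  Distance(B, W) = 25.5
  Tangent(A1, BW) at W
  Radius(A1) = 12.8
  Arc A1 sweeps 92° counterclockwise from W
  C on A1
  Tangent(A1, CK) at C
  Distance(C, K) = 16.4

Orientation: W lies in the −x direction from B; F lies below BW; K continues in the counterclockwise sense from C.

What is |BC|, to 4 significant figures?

40.52

B is at the origin; B and W share the same y with |BW| = 25.5 and W on the −x side, so W = (-25.50, 0.000). The tangent condition forces FW to be normal to BW, so F = W + (0, -12.8) = (-25.50, -12.80). On A1, W sits at bearing 90° from F; a 92° counterclockwise sweep puts C at bearing 182°, so C = F + 12.8·(cos 182°, sin 182°) = (-38.29, -13.25). Then |BC| = |C − B| = 40.52.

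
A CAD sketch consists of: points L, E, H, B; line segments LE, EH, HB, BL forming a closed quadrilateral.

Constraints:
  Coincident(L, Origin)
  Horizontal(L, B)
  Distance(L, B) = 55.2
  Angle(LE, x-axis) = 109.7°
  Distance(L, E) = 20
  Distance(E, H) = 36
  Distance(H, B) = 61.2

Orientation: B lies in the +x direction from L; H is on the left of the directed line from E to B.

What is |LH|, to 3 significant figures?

49.5

Checks: L.y = 0.00, B.y = 0.00 ✓; |EH| = 36.00 ✓; |HB| = 61.20 ✓.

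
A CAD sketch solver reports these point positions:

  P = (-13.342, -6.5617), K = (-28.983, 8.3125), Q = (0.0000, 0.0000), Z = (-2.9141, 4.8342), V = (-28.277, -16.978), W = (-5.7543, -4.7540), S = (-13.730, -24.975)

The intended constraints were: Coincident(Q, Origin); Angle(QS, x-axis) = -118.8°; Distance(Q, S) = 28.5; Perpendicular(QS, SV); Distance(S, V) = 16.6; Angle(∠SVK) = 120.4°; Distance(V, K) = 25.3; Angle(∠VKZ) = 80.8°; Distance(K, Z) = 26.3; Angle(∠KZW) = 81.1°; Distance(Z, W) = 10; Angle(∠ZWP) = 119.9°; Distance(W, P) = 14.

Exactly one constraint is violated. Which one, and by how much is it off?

Distance(W, P) = 14 — off by 6.20.

Q = (0.00, 0.00) ✓; QS at -118.8° ✓; |QS| = 28.50 ✓; ∠(QS, SV) = 90.00° ✓; |SV| = 16.60 ✓; ∠SVK = 120.4° ✓; |VK| = 25.30 ✓; ∠VKZ = 80.80° ✓; |KZ| = 26.30 ✓; ∠KZW = 81.10° ✓; |ZW| = 10.00 ✓; ∠ZWP = 119.9° ✓; |WP| = 7.800 ✗.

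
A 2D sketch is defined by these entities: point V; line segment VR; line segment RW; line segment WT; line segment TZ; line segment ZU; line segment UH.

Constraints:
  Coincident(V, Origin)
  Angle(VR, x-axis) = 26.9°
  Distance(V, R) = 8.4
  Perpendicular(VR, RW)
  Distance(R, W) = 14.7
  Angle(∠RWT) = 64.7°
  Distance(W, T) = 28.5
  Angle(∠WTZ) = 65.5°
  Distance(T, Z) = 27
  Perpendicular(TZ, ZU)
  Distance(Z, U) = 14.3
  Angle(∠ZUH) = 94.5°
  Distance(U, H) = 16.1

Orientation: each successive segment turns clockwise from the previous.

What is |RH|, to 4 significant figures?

10.39

TZ ⟂ ZU, so ZU runs at -22.90°; with |ZU| = 14.3, U = (9.332, 9.203). ∠ZUH = 94.5° gives UH at -108.4° from the x-axis; with |UH| = 16.1, H = (4.250, -6.074). Then |RH| = |H − R| = 10.39.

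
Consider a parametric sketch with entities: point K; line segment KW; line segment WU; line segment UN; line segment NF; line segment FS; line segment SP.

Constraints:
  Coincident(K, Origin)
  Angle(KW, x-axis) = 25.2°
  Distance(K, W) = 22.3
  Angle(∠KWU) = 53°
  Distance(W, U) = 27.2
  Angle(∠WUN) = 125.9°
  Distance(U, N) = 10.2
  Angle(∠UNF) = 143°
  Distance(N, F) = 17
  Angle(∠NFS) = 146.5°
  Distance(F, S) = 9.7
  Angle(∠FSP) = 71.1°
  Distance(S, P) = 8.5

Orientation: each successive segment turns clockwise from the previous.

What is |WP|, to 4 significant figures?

34.56

∠NFS = 146.5° gives FS at 133.6° from the x-axis; with |FS| = 9.7, S = (-17.96, -10.48). ∠FSP = 71.1° gives SP at 24.70° from the x-axis; with |SP| = 8.5, P = (-10.23, -6.924). Then |WP| = |P − W| = 34.56.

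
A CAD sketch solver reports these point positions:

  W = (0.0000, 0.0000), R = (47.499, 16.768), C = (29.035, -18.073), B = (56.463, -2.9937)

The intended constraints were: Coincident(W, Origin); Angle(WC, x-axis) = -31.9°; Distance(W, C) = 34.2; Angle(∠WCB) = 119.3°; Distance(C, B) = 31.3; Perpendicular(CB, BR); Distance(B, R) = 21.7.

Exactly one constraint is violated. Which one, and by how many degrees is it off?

Perpendicular(CB, BR) — off by 4.40°.

W = (0.00, 0.00) ✓; WC at -31.90° ✓; |WC| = 34.20 ✓; ∠WCB = 119.3° ✓; |CB| = 31.30 ✓; ∠(CB, BR) = 85.60° ✗; |BR| = 21.70 ✓.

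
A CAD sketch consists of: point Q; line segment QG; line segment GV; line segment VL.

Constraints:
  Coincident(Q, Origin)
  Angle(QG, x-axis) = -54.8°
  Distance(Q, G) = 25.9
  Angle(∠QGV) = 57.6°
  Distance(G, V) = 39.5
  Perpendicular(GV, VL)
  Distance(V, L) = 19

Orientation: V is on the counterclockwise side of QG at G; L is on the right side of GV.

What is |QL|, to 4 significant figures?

48.24

Q is at the origin; QG runs at -54.8° with length 25.9, so G = 25.9·(cos -54.8°, sin -54.8°) = (14.93, -21.16). ∠QGV = 57.6°, so GV runs at -54.8° + (180° − 57.6°) = 67.60° from the x-axis; with |GV| = 39.5, V = G + 39.5·(cos 67.60°, sin 67.60°) = (29.98, 15.36). GV ⟂ VL; with |VL| = 19.0 on the right of GV, L = V + 19.0·(0.9245, -0.3811) = (47.55, 8.115). Then |QL| = |L − Q| = 48.24.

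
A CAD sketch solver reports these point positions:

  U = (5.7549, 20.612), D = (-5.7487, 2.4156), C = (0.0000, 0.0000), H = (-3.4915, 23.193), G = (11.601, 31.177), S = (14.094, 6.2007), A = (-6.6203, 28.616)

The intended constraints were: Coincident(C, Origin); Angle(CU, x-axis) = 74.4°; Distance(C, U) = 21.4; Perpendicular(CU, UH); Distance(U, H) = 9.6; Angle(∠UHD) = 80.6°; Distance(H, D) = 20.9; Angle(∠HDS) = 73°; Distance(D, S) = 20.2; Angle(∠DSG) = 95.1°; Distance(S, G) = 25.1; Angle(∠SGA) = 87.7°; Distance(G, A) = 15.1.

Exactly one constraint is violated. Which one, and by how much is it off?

Distance(G, A) = 15.1 — off by 3.30.

C = (0.00, 0.00) ✓; CU at 74.40° ✓; |CU| = 21.40 ✓; ∠(CU, UH) = 90.00° ✓; |UH| = 9.600 ✓; ∠UHD = 80.60° ✓; |HD| = 20.90 ✓; ∠HDS = 73.00° ✓; |DS| = 20.20 ✓; ∠DSG = 95.10° ✓; |SG| = 25.10 ✓; ∠SGA = 87.70° ✓; |GA| = 18.40 ✗.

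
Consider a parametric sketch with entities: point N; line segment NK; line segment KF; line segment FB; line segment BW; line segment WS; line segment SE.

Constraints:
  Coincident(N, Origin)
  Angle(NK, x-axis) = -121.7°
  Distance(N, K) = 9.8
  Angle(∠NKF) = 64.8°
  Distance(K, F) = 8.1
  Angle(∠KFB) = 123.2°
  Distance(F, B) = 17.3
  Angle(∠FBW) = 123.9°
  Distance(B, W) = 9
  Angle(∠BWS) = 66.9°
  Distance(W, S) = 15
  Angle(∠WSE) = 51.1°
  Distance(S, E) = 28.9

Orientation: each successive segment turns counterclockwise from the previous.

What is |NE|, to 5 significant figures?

28.269

N is at the origin; NK runs at -121.7° with length 9.8, so K = (-5.1496, -8.3379). ∠NKF = 64.8° gives KF at -6.5000° from the x-axis; with |KF| = 8.1, F = (2.8983, -9.2549). ∠KFB = 123.2° gives FB at 50.300° from the x-axis; with |FB| = 17.3, B = (13.949, 4.0557). ∠FBW = 123.9° gives BW at 106.40° from the x-axis; with |BW| = 9.0, W = (11.408, 12.690). ∠BWS = 66.9° gives WS at -140.50° from the x-axis; with |WS| = 15.0, S = (-0.16645, 3.1484). ∠WSE = 51.1° gives SE at -11.600° from the x-axis; with |SE| = 28.9, E = (28.143, -2.6628). Then |NE| = |E − N| = 28.269.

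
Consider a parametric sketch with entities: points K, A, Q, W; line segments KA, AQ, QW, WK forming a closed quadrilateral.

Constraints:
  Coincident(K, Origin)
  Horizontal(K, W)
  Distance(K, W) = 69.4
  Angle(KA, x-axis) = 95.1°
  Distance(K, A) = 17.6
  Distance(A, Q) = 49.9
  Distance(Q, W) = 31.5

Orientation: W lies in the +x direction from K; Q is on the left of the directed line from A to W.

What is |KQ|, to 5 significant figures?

53.302

Checks: |AQ| = 49.90 ✓; |QW| = 31.50 ✓.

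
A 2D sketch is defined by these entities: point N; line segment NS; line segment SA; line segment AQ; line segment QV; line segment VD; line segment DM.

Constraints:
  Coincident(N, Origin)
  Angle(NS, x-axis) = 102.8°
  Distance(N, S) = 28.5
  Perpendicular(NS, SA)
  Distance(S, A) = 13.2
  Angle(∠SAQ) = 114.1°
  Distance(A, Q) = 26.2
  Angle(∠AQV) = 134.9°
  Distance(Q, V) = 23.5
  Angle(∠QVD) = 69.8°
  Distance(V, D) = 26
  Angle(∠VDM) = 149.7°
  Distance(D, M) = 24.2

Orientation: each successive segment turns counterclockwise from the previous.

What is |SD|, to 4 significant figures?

29.02

N is at the origin; NS runs at 102.8° with length 28.5, so S = (-6.314, 27.79). NS ⟂ SA, so SA runs at -167.2°; with |SA| = 13.2, A = (-19.19, 24.87). ∠SAQ = 114.1° gives AQ at -101.3° from the x-axis; with |AQ| = 26.2, Q = (-24.32, -0.8248). ∠AQV = 134.9° gives QV at -56.20° from the x-axis; with |QV| = 23.5, V = (-11.25, -20.35). ∠QVD = 69.8° gives VD at 54.00° from the x-axis; with |VD| = 26.0, D = (4.035, 0.6815). Then |SD| = |D − S| = 29.02.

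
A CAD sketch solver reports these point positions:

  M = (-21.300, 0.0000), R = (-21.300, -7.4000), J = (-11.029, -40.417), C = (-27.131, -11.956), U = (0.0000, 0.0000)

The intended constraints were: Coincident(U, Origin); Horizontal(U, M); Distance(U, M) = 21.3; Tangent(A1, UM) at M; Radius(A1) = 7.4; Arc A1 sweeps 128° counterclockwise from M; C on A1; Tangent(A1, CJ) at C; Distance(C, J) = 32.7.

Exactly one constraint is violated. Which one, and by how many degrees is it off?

Tangent(A1, CJ) at C — off by 8.50°.

U = (0.00, 0.00) ✓; U.y = 0.00, M.y = 0.00 ✓; |UM| = 21.30 ✓; ∠(RM, MU) = 90.00° ✓; |RM| = 7.400 ✓; bearing(R→C) − bearing(R→M) = 128.0° ✓; |RC| = 7.400 ✓; ∠(RC, CJ) = 98.50° ✗; |CJ| = 32.70 ✓.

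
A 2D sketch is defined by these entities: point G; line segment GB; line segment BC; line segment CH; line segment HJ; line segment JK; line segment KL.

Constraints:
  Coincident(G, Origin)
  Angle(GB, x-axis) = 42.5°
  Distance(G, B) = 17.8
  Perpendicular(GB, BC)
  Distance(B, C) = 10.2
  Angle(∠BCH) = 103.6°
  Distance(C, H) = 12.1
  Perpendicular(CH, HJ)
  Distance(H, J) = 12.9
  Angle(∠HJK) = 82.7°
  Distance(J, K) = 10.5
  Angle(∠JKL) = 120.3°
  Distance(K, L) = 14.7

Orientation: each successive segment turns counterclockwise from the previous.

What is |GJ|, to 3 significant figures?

3.05

G is at the origin; GB runs at 42.5° with length 17.8, so B = (13.1, 12.0). GB ⟂ BC, so BC runs at 132°; with |BC| = 10.2, C = (6.23, 19.5). ∠BCH = 103.6° gives CH at -151° from the x-axis; with |CH| = 12.1, H = (-4.36, 13.7). The perpendicularity gives HJ at right angles to CH, so HJ runs at -61.1°; with |HJ| = 12.9, J = (1.87, 2.40). Then |GJ| = |J − G| = 3.05.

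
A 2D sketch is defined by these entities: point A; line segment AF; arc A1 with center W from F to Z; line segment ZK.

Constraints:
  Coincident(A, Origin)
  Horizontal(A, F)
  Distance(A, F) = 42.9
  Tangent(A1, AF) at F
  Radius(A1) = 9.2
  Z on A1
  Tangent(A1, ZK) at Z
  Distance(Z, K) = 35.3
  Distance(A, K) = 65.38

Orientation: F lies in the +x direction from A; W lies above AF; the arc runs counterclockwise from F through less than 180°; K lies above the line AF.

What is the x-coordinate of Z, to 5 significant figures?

52.007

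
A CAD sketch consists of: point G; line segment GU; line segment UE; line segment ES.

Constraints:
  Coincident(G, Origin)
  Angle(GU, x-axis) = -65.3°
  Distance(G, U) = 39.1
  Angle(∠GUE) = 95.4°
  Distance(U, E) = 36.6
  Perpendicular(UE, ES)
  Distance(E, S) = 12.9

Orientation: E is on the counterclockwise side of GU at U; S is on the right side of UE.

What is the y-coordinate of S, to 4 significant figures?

-35.60

G is at the origin; GU runs at -65.3° with length 39.1, so U = 39.1·(cos -65.3°, sin -65.3°) = (16.34, -35.52). ∠GUE = 95.4°, so UE runs at -65.3° + (180° − 95.4°) = 19.30° from the x-axis; with |UE| = 36.6, E = U + 36.6·(cos 19.30°, sin 19.30°) = (50.88, -23.43). UE ⟂ ES; with |ES| = 12.9 on the right of UE, S = E + 12.9·(0.3305, -0.9438) = (55.15, -35.60). So S.y = -35.60.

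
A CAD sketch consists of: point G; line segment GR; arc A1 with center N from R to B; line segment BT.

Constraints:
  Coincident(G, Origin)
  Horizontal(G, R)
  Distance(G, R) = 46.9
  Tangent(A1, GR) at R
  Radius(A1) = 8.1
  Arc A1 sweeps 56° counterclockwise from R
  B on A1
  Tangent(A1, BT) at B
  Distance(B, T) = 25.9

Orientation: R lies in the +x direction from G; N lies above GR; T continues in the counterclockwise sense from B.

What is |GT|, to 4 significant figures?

72.56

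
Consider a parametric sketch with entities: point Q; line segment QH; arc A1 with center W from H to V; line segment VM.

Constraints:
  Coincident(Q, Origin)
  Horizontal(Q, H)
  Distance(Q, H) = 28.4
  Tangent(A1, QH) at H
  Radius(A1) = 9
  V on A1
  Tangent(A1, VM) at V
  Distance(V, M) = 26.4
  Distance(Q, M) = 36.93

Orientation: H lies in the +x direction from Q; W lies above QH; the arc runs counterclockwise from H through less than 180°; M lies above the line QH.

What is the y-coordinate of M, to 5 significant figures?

33.617

Checks: |WV| = 9.000 ✓; ∠(WV, VM) = 90.00° ✓; |VM| = 26.40 ✓; |QM| = 36.93 ✓.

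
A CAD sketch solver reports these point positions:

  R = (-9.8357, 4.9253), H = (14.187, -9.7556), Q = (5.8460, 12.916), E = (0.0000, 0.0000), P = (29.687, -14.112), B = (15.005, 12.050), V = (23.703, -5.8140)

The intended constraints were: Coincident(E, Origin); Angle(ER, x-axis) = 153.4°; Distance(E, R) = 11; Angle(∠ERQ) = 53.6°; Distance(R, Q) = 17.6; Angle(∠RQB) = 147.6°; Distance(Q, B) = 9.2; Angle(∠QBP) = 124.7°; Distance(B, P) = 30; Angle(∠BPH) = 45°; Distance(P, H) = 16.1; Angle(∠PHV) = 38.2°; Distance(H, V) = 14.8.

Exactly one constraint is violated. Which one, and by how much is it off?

Distance(H, V) = 14.8 — off by 4.50.

E = (0.00, 0.00) ✓; ER at 153.4° ✓; |ER| = 11.00 ✓; ∠ERQ = 53.60° ✓; |RQ| = 17.60 ✓; ∠RQB = 147.6° ✓; |QB| = 9.200 ✓; ∠QBP = 124.7° ✓; |BP| = 30.00 ✓; ∠BPH = 45.00° ✓; |PH| = 16.10 ✓; ∠PHV = 38.20° ✓; |HV| = 10.30 ✗.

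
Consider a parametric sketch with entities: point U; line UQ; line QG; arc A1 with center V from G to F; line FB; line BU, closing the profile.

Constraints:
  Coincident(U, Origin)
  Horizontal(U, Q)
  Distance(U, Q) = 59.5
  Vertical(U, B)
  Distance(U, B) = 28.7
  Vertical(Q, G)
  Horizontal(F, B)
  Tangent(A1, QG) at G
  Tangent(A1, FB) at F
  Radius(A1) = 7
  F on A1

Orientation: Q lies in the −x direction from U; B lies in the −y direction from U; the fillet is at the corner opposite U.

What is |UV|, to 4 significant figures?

56.81

U is at the origin; U and Q share the same y with |UQ| = 59.5 and Q on the −x side, so Q = (-59.50, 0.000). U and B share the same x with |UB| = 28.7 and B on the −y side, so B = (0.000, -28.70). The virtual corner opposite U is at (-59.50, -28.70). Tangency of A1 to QG means the radius VG is perpendicular to QG and tangency of A1 to FB means the radius VF is perpendicular to FB, with radius 7.0, so the center V sits 7.0 in from both sides at V = (-52.50, -21.70). Then |UV| = |V − U| = 56.81.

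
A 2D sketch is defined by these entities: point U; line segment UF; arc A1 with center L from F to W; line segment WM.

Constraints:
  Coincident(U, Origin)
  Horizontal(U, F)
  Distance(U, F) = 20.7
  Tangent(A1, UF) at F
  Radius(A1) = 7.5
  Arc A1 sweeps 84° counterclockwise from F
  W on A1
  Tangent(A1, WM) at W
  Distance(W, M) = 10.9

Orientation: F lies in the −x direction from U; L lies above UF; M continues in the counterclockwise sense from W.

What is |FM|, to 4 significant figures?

19.55

On A1, F sits at bearing -90° from L; an 84° counterclockwise sweep puts W at bearing -6°, so W = L + 7.5·(cos -6°, sin -6°) = (-13.24, 6.716). Since A1 is tangent to WM there, LW ⟂ WM, so WM runs along (−sin -6°, cos -6°); with |WM| = 10.9, M = (-12.10, 17.56). Then |FM| = |M − F| = 19.55.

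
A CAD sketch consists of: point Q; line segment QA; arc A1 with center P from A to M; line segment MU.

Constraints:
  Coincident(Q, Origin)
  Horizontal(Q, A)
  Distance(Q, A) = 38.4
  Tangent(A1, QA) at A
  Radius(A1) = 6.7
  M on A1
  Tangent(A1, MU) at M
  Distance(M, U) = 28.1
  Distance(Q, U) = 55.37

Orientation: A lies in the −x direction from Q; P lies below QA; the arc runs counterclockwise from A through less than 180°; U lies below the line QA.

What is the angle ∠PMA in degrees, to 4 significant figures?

42.56°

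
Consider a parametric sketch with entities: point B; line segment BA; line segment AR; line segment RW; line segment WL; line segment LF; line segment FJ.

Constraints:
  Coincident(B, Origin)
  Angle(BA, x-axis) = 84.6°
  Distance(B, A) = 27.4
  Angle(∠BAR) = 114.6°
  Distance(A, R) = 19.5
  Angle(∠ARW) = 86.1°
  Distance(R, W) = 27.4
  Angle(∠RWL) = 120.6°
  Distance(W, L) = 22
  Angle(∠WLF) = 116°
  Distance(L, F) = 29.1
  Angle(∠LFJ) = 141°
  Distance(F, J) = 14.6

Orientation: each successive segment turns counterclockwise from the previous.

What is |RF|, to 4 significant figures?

48.77

B is at the origin; BA runs at 84.6° with length 27.4, so A = (2.579, 27.28). ∠BAR = 114.6° gives AR at 150.0° from the x-axis; with |AR| = 19.5, R = (-14.31, 37.03). ∠ARW = 86.1° gives RW at -116.1° from the x-axis; with |RW| = 27.4, W = (-26.36, 12.42). ∠RWL = 120.6° gives WL at -56.70° from the x-axis; with |WL| = 22.0, L = (-14.28, -5.965). ∠WLF = 116.0° gives LF at 7.300° from the x-axis; with |LF| = 29.1, F = (14.58, -2.268). Then |RF| = |F − R| = 48.77.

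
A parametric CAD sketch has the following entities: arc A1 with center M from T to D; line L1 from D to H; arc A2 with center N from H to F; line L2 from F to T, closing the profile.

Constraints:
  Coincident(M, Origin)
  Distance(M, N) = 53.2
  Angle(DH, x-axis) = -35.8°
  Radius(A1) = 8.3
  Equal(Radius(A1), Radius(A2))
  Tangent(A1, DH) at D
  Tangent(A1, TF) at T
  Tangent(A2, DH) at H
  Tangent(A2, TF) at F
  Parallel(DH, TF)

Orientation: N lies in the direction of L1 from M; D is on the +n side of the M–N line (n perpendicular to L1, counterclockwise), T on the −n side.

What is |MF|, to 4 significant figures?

53.84

Tangency of A1 to both parallel lines with radius 8.3 puts D and T at M ± 8.3·n: D = (4.855, 6.732), T = (-4.855, -6.732). Equal radii place H and F the same way about N: H = N + 8.3·n = (48.00, -24.39), F = N − 8.3·n = (38.29, -37.85). Then |MF| = |F − M| = 53.84.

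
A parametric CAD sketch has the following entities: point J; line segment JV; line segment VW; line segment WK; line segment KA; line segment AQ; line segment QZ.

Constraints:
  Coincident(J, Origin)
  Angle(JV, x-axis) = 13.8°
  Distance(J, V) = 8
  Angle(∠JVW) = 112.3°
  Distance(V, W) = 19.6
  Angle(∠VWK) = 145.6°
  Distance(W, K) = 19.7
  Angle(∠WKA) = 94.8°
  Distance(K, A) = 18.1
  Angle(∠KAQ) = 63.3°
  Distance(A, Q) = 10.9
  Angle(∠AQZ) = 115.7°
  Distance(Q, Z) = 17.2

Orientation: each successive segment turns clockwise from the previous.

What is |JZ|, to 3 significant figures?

33.0

J is at the origin; JV runs at 13.8° with length 8.0, so V = (7.77, 1.91). ∠JVW = 112.3° gives VW at -53.9° from the x-axis; with |VW| = 19.6, W = (19.3, -13.9). ∠VWK = 145.6° gives WK at -88.3° from the x-axis; with |WK| = 19.7, K = (19.9, -33.6). ∠WKA = 94.8° gives KA at -174° from the x-axis; with |KA| = 18.1, A = (1.92, -35.7). ∠KAQ = 63.3° gives AQ at 69.8° from the x-axis; with |AQ| = 10.9, Q = (5.68, -25.4). ∠AQZ = 115.7° gives QZ at 5.50° from the x-axis; with |QZ| = 17.2, Z = (22.8, -23.8). Then |JZ| = |Z − J| = 33.0.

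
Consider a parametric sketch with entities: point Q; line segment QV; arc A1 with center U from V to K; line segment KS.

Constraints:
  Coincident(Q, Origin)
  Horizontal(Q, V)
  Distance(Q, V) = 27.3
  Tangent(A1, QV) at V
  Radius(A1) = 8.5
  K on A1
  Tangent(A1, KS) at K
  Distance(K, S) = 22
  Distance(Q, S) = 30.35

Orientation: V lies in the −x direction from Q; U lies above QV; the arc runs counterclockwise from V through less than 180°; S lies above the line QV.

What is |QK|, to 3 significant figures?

20.1

Checks: |UK| = 8.500 ✓; ∠(UK, KS) = 90.00° ✓; |KS| = 22.00 ✓; |QS| = 30.35 ✓.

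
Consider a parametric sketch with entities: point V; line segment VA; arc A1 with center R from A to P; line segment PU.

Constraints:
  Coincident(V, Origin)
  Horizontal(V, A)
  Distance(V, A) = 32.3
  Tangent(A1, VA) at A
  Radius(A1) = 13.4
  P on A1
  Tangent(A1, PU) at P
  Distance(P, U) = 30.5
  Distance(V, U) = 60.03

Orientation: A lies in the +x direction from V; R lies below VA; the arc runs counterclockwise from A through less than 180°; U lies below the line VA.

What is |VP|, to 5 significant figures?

29.815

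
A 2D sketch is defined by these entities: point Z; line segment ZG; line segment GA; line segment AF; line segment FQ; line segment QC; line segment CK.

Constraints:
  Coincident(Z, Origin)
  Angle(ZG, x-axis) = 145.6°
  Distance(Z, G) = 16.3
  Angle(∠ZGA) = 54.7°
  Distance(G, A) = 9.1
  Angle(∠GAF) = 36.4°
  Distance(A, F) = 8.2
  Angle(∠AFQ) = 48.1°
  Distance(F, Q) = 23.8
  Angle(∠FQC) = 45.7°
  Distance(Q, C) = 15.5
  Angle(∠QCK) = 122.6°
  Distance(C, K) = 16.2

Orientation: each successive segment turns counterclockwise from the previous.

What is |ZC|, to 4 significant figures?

20.99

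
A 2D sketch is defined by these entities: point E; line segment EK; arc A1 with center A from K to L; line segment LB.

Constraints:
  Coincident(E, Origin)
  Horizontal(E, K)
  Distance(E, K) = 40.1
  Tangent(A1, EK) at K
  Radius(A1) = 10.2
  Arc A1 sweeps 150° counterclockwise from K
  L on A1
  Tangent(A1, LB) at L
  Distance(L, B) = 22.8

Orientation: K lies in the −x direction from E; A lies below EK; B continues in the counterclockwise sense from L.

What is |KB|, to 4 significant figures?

33.77

On A1, K sits at bearing 90° from A; a 150° counterclockwise sweep puts L at bearing 240°, so L = A + 10.2·(cos 240°, sin 240°) = (-45.20, -19.03). A1 meets LB tangentially, so AL is at right angles to LB, so LB runs along (−sin 240°, cos 240°); with |LB| = 22.8, B = (-25.45, -30.43). Then |KB| = |B − K| = 33.77.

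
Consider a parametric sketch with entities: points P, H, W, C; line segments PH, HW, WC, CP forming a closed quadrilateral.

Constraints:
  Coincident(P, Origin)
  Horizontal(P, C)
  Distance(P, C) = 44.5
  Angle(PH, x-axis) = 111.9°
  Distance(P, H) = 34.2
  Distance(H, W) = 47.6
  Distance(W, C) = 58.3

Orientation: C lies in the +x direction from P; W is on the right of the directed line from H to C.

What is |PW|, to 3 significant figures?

19.6

Checks: |HW| = 47.60 ✓; |WC| = 58.30 ✓.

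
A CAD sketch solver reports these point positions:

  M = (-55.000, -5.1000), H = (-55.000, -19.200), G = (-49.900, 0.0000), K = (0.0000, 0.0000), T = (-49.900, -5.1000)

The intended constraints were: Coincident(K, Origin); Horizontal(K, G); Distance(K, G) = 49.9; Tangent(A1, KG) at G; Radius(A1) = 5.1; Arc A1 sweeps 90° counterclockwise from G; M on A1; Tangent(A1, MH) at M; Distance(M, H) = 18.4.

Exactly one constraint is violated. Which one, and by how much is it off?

Distance(M, H) = 18.4 — off by 4.30.

K = (0.00, 0.00) ✓; K.y = 0.00, G.y = 0.00 ✓; |KG| = 49.90 ✓; ∠(TG, GK) = 90.00° ✓; |TG| = 5.100 ✓; bearing(T→M) − bearing(T→G) = 90.00° ✓; |TM| = 5.100 ✓; ∠(TM, MH) = 90.00° ✓; |MH| = 14.10 ✗.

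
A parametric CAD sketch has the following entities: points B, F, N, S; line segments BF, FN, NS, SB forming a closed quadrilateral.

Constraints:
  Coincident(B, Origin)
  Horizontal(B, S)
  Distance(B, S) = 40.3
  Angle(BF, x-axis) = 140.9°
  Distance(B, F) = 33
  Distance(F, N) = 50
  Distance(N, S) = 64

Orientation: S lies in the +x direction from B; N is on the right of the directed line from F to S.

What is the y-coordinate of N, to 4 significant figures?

-28.45

Checks: |FN| = 50.00 ✓; |NS| = 64.00 ✓.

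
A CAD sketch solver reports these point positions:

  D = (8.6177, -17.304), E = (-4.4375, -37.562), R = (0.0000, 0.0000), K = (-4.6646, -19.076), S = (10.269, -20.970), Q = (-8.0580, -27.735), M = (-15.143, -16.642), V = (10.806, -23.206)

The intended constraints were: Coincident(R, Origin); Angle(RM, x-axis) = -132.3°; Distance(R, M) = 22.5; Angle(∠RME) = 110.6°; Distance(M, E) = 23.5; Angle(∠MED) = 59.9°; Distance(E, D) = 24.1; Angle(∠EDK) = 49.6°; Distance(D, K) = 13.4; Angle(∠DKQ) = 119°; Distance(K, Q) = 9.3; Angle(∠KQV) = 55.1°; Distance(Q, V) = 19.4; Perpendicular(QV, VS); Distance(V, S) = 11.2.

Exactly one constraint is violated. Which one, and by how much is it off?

Distance(V, S) = 11.2 — off by 8.90.

R = (0.00, 0.00) ✓; RM at -132.3° ✓; |RM| = 22.50 ✓; ∠RME = 110.6° ✓; |ME| = 23.50 ✓; ∠MED = 59.90° ✓; |ED| = 24.10 ✓; ∠EDK = 49.60° ✓; |DK| = 13.40 ✓; ∠DKQ = 119.0° ✓; |KQ| = 9.300 ✓; ∠KQV = 55.10° ✓; |QV| = 19.40 ✓; ∠(QV, VS) = 90.00° ✓; |VS| = 2.300 ✗.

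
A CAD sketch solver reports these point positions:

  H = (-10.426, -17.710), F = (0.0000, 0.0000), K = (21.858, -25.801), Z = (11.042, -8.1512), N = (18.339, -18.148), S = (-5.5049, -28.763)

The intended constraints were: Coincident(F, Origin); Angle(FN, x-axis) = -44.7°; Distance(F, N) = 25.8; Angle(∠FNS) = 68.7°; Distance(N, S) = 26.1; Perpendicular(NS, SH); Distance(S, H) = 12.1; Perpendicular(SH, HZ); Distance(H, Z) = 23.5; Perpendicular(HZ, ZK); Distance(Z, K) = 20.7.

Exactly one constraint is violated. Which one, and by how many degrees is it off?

Perpendicular(HZ, ZK) — off by 7.50°.

F = (0.00, 0.00) ✓; FN at -44.70° ✓; |FN| = 25.80 ✓; ∠FNS = 68.70° ✓; |NS| = 26.10 ✓; ∠(NS, SH) = 90.00° ✓; |SH| = 12.10 ✓; ∠(SH, HZ) = 90.00° ✓; |HZ| = 23.50 ✓; ∠(HZ, ZK) = 82.50° ✗; |ZK| = 20.70 ✓.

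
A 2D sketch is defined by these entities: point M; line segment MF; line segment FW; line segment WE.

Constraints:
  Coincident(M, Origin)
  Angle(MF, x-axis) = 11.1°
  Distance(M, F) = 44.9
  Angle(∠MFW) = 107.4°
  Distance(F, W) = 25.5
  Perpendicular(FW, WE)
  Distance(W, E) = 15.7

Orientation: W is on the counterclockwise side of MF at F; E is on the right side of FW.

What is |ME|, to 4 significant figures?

70.31

∠MFW = 107.4°, so FW runs at 11.1° + (180° − 107.4°) = 83.70° from the x-axis; with |FW| = 25.5, W = F + 25.5·(cos 83.70°, sin 83.70°) = (46.86, 33.99). FW ⟂ WE; with |WE| = 15.7 on the right of FW, E = W + 15.7·(0.9940, -0.1097) = (62.46, 32.27). Then |ME| = |E − M| = 70.31.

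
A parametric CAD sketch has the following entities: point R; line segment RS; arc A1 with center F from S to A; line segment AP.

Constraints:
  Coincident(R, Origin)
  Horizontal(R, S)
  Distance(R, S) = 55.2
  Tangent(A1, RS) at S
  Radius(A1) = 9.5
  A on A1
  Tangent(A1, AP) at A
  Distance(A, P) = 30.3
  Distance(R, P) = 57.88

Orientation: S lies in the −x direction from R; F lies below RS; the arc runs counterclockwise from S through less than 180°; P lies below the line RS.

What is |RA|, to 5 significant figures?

64.390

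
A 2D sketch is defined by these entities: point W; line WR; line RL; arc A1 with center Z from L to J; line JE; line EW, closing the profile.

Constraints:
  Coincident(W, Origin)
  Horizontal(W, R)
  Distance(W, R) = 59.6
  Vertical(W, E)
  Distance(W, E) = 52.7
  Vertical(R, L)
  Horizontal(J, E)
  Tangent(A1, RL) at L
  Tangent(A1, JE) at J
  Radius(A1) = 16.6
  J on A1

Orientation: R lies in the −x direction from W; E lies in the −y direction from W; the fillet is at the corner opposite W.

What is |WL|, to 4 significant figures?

69.68

The virtual corner opposite W is at (-59.60, -52.70). The tangent condition forces ZL to be normal to RL and the tangent condition forces ZJ to be normal to JE, with radius 16.6, so the center Z sits 16.6 in from both sides at Z = (-43.00, -36.10). That places the tangent points at L = (-59.60, -36.10) on RL and J = (-43.00, -52.70) on JE. Then |WL| = |L − W| = 69.68.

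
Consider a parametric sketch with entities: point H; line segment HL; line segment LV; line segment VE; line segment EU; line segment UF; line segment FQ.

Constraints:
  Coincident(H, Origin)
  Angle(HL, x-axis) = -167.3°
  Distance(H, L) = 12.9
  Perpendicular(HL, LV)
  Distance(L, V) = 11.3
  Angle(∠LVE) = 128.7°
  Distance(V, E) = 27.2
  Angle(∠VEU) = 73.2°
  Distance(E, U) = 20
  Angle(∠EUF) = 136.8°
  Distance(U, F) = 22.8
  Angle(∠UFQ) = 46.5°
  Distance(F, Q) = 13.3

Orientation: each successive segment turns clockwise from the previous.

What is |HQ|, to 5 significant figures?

1.9204

∠EUF = 136.8° gives UF at -98.600° from the x-axis; with |UF| = 22.8, F = (9.8483, -9.5615). ∠UFQ = 46.5° gives FQ at 127.90° from the x-axis; with |FQ| = 13.3, Q = (1.6783, 0.93333). Then |HQ| = |Q − H| = 1.9204.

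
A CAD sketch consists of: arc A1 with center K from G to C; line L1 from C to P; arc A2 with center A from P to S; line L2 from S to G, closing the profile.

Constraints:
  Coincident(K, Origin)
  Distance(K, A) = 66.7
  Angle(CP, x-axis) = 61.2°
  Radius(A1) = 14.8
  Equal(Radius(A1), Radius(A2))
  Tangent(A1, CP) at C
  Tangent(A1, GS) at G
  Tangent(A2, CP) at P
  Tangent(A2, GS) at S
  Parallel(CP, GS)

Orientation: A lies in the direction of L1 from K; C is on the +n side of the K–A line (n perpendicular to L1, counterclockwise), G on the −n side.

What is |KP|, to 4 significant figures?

68.32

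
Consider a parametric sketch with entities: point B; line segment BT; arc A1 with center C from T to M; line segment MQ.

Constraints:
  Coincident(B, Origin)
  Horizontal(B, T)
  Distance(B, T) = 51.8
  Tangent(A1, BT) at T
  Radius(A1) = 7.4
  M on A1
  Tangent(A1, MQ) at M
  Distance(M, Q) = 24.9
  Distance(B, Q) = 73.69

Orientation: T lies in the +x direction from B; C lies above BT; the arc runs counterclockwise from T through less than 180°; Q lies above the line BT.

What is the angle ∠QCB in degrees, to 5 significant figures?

137.91°

Checks: |CM| = 7.400 ✓; ∠(CM, MQ) = 90.00° ✓; |MQ| = 24.90 ✓; |BQ| = 73.69 ✓.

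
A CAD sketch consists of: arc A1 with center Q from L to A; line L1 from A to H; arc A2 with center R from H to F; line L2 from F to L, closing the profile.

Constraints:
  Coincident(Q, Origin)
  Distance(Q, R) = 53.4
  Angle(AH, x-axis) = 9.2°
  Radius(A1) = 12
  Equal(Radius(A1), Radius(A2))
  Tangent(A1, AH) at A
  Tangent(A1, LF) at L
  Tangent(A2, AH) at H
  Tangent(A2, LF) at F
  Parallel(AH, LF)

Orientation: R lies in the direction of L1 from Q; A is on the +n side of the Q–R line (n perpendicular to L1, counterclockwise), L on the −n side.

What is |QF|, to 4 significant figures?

54.73

The slot axis is L1's direction at 9.2°, so u = (cos 9.2°, sin 9.2°) = (0.9871, 0.1599) and n = (−sin 9.2°, cos 9.2°) = (-0.1599, 0.9871). Q is at the origin and R lies 53.4 along u from Q, so R = 53.4·u = (52.71, 8.538). Tangency of A1 to both parallel lines with radius 12.0 puts A and L at Q ± 12.0·n: A = (-1.919, 11.85), L = (1.919, -11.85). Equal radii place H and F the same way about R: H = R + 12.0·n = (50.79, 20.38), F = R − 12.0·n = (54.63, -3.308). Then |QF| = |F − Q| = 54.73.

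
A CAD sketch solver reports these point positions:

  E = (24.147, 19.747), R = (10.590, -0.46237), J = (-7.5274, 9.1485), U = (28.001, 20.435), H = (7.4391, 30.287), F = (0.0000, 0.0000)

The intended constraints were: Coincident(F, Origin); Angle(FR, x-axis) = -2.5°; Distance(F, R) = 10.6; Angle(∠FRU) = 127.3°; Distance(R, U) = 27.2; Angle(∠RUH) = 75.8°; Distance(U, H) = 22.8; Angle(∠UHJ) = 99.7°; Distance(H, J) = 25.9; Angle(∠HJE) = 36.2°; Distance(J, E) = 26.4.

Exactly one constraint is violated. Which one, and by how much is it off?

Distance(J, E) = 26.4 — off by 7.00.

F = (0.00, 0.00) ✓; FR at -2.500° ✓; |FR| = 10.60 ✓; ∠FRU = 127.3° ✓; |RU| = 27.20 ✓; ∠RUH = 75.80° ✓; |UH| = 22.80 ✓; ∠UHJ = 99.70° ✓; |HJ| = 25.90 ✓; ∠HJE = 36.20° ✓; |JE| = 33.40 ✗.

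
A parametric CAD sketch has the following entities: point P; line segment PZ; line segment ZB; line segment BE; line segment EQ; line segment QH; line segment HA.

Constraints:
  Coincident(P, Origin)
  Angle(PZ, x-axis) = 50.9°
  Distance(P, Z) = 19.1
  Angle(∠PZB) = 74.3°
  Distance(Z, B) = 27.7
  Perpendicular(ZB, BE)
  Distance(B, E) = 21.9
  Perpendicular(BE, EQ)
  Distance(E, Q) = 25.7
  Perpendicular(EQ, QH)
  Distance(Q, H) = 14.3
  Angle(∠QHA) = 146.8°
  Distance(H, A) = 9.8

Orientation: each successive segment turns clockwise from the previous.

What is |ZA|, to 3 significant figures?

7.39

P is at the origin; PZ runs at 50.9° with length 19.1, so Z = (12.0, 14.8). ∠PZB = 74.3° gives ZB at -54.8° from the x-axis; with |ZB| = 27.7, B = (28.0, -7.81). The perpendicularity gives BE at right angles to ZB, so BE runs at -145°; with |BE| = 21.9, E = (10.1, -20.4). BE ⟂ EQ, so EQ runs at 125°; with |EQ| = 25.7, Q = (-4.70, 0.564). EQ is perpendicular to QH, so QH runs at 35.2°; with |QH| = 14.3, H = (6.99, 8.81). ∠QHA = 146.8° gives HA at 2.00° from the x-axis; with |HA| = 9.8, A = (16.8, 9.15). Then |ZA| = |A − Z| = 7.39.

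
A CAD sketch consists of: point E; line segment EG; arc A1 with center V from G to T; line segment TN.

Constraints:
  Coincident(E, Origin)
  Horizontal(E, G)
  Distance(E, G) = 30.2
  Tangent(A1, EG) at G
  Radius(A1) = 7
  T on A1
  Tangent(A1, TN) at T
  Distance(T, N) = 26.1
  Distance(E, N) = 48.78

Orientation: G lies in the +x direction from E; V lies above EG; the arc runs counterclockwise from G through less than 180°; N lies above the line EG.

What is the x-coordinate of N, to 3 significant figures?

35.5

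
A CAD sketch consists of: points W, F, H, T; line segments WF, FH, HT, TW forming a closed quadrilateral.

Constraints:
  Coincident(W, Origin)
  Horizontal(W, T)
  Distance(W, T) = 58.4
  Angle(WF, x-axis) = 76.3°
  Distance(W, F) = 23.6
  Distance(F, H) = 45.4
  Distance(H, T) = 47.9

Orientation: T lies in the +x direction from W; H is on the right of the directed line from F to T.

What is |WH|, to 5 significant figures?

26.417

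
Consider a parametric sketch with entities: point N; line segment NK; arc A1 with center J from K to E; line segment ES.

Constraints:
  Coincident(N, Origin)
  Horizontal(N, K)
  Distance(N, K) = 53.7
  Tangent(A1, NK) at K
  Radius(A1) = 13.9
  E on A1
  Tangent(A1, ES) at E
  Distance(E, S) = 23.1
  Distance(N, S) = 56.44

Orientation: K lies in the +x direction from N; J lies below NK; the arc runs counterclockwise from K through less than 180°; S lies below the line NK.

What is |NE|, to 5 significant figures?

42.579

Checks: |JE| = 13.90 ✓; ∠(JE, ES) = 90.00° ✓; |ES| = 23.10 ✓; |NS| = 56.44 ✓.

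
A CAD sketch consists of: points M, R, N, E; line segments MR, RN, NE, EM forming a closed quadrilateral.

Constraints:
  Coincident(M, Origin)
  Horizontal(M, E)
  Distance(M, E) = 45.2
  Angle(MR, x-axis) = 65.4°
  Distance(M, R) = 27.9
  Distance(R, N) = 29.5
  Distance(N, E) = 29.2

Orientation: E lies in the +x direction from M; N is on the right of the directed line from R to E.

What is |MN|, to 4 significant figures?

16.67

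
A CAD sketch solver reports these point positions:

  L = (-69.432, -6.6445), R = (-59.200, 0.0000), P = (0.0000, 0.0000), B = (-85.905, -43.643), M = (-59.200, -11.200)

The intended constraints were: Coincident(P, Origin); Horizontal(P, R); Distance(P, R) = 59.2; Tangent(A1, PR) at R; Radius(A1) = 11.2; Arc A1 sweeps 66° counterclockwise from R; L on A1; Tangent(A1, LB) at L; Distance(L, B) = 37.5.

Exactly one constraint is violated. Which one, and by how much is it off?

Distance(L, B) = 37.5 — off by 3.00.

P = (0.00, 0.00) ✓; P.y = 0.00, R.y = 0.00 ✓; |PR| = 59.20 ✓; ∠(MR, RP) = 90.00° ✓; |MR| = 11.20 ✓; bearing(M→L) − bearing(M→R) = 66.00° ✓; |ML| = 11.20 ✓; ∠(ML, LB) = 90.00° ✓; |LB| = 40.50 ✗.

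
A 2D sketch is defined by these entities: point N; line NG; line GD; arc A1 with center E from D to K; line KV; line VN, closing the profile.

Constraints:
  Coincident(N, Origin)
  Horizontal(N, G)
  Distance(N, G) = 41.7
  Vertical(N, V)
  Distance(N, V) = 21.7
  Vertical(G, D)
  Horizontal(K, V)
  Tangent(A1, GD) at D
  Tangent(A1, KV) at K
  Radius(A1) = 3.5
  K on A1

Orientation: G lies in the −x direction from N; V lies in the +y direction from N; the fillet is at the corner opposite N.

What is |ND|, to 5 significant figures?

45.499

The virtual corner opposite N is at (-41.700, 21.700). The tangent condition forces ED to be normal to GD and tangency of A1 to KV means the radius EK is perpendicular to KV, with radius 3.5, so the center E sits 3.5 in from both sides at E = (-38.200, 18.200). That places the tangent points at D = (-41.700, 18.200) on GD and K = (-38.200, 21.700) on KV. Then |ND| = |D − N| = 45.499.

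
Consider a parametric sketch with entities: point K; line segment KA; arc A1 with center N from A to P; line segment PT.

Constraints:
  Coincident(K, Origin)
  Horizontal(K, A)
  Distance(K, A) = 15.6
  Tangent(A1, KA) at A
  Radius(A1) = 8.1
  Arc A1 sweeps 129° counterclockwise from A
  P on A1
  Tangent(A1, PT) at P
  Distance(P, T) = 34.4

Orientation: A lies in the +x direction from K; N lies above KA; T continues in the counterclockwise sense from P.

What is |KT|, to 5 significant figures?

39.932

K is at the origin; KA is horizontal with |KA| = 15.6 and A on the +x side, so A = (15.600, 0.0000). Tangency of A1 to KA means the radius NA is perpendicular to KA, so N = A + (0, 8.1) = (15.600, 8.1000). On A1, A sits at bearing -90° from N; a 129° counterclockwise sweep puts P at bearing 39°, so P = N + 8.1·(cos 39°, sin 39°) = (21.895, 13.197). A1 meets PT tangentially, so NP is at right angles to PT, so PT runs along (−sin 39°, cos 39°); with |PT| = 34.4, T = (0.24626, 39.931). Then |KT| = |T − K| = 39.932.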